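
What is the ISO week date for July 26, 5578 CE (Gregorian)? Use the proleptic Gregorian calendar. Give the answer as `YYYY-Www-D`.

The weekday is Wednesday (ISO weekday 3).
That Wednesday belongs to ISO week 30 of ISO year 5578.

5578-W30-3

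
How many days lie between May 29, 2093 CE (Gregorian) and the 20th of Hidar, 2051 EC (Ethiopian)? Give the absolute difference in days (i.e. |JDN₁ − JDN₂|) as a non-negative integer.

12600

JDN of the first date = 2485662.
JDN of the second date = 2473062.
|2473062 − 2485662| = 12600.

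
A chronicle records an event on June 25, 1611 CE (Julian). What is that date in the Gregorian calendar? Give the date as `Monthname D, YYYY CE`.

July 5, 1611 CE

At this point the Julian calendar is 10 days behind the Gregorian.
25 June 1611 Julian + 10 days → 5 July 1611 Gregorian.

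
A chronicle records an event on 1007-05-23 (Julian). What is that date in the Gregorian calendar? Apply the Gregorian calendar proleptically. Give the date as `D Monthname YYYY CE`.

29 May 1007 CE

At this point the Julian calendar is 6 days behind the Gregorian.
23 May 1007 Julian + 6 days → 29 May 1007 Gregorian.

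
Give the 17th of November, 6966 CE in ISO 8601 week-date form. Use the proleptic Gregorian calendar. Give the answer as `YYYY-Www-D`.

The weekday is Monday (ISO weekday 1).
That Monday belongs to ISO week 47 of ISO year 6966.

6966-W47-1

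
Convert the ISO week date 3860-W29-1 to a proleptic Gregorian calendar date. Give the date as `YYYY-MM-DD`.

ISO week 1 of 3860 is the week containing the first Thursday of 3860.
Week 29, day 1 (Monday) lands on 3860-07-16.

3860-07-16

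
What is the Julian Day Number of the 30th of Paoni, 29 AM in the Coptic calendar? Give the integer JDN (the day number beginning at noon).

In the proleptic Gregorian calendar the same day is 25 June 313.
JDN 2451545 is 1 January 2000 CE (Gregorian); the target day is −615989 days from there, so JDN = 1835556.

1835556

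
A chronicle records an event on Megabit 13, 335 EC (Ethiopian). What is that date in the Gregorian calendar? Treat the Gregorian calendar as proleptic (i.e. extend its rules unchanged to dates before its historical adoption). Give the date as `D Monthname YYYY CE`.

Both dates share Julian Day Number 1846406; in the Gregorian calendar that is 10 March 343 CE.

10 March 343 CE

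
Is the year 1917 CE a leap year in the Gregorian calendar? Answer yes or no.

1917 is not divisible by 4, so it is a common year.

no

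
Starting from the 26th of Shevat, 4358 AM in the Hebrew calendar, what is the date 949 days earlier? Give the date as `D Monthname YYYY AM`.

JDN of the 26th of Shevat, 4358 AM = 1939517.
1939517 − 949 = 1938568.
JDN 1938568 in the Hebrew calendar is 23 Tammuz 4355 AM.

23 Tammuz 4355 AM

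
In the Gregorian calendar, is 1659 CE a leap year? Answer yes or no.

1659 is not divisible by 4, so it is a common year.

no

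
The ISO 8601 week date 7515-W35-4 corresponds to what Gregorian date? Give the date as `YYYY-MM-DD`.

ISO week 1 of 7515 is the week containing the first Thursday of 7515.
Week 35, day 4 (Thursday) lands on 7515-09-02.

7515-09-02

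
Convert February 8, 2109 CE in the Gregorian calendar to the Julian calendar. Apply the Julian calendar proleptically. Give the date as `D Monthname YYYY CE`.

For dates in this range the Gregorian date is 14 days ahead of the Julian.
8 February 2109 Gregorian − 14 days → 25 January 2109 Julian.

25 January 2109 CE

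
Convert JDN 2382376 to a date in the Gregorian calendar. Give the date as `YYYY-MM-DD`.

JDN 2451545 is 1 Jan 2000; 2382376 is −69169 days from there.

1810-08-16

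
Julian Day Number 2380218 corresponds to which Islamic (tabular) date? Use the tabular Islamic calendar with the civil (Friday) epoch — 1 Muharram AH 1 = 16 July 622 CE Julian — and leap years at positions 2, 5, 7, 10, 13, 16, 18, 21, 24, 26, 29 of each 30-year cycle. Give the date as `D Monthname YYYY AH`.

12 Jumada al-Thani 1219 AH

JDN 2380218 is 18 September 1804 in the Gregorian calendar.
In the tabular Islamic calendar that day is 12 Jumada al-Thani 1219 AH.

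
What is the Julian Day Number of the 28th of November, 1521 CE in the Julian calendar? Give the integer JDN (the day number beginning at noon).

Equivalently 8 December 1521 (proleptic Gregorian).
JDN 2451545 is 1 January 2000 CE (Gregorian); the target day is −174610 days from there, so JDN = 2276935.

2276935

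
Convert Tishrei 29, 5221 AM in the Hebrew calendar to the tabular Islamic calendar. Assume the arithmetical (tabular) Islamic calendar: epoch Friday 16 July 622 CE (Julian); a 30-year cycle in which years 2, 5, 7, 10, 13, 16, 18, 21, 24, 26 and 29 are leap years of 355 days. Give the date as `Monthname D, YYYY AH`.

The source date corresponds to 23 October 1460 in the proleptic Gregorian calendar (JDN 2254610).
That day falls on 28 Dhu al-Hijjah 864 AH in the tabular Islamic calendar.

Dhu al-Hijjah 28, 864 AH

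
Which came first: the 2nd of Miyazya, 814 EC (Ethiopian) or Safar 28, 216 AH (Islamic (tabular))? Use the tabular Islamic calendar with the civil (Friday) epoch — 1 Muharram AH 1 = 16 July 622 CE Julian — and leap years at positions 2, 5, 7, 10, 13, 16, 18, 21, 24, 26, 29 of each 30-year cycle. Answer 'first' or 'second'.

first

The two dates have Julian Day Numbers 2021380 and 2024686 respectively.
Since 2021380 < 2024686, the first date comes first.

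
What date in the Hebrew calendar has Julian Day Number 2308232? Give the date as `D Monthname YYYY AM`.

JDN 2308232 is 16 August 1607 in the Gregorian calendar.
In the Hebrew calendar that day is 23 Av 5367 AM.

23 Av 5367 AM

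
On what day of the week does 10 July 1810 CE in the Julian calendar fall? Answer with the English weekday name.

In the Gregorian calendar this is 22 July 1810 (JDN 2382351).
JDN 2382351 mod 7 = 6, and JDN 0 was a Monday, so this is a Sunday.

Sunday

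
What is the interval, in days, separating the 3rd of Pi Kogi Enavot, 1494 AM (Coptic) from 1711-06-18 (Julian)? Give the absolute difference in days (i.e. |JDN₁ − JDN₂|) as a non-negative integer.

JDN of the first date = 2370710.
JDN of the second date = 2346169.
|2346169 − 2370710| = 24541.

24541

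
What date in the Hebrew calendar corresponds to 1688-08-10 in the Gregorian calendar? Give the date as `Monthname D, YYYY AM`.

Av 14, 5448 AM

Julian Day Number of the source date = 2337812.
Converting JDN 2337812 to the Hebrew calendar gives 14 Av 5448 AM.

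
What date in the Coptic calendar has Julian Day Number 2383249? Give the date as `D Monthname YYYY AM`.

28 Koiak 1529 AM

JDN 2383249 is 5 January 1813 in the Gregorian calendar.
In the Coptic calendar that day is 28 Koiak 1529 AM.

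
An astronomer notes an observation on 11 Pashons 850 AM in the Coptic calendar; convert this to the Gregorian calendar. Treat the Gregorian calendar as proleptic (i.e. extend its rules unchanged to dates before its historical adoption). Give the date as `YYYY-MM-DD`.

1134-05-13

Both dates share Julian Day Number 2135377; in the Gregorian calendar that is 13 May 1134 CE.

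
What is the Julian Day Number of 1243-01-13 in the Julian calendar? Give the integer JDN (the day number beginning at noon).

2175076

In the proleptic Gregorian calendar the same day is 20 January 1243.
JDN 2299161 is 15 October 1582 CE (Gregorian); the target day is −124085 days from there, so JDN = 2175076.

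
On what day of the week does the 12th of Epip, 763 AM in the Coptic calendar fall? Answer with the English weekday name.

Monday

In the proleptic Gregorian calendar this is 12 July 1047 (JDN 2103661).
Since JDN mod 7 = 0 (0 = Monday), the day is Monday.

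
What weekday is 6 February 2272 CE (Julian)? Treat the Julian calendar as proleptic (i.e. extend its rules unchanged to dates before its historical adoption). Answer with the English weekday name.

Wednesday

Equivalently 21 February 2272 Gregorian, JDN 2550942.
Since JDN mod 7 = 2 (0 = Monday), the day is Wednesday.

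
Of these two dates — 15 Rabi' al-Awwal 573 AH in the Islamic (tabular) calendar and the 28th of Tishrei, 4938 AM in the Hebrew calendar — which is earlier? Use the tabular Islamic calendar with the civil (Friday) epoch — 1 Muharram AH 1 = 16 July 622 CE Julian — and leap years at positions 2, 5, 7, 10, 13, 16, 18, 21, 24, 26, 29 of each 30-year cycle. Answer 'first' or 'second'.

first

First date → JDN 2151211; second date → JDN 2151223.
JDN 2151211 < JDN 2151223, so the first date is earlier.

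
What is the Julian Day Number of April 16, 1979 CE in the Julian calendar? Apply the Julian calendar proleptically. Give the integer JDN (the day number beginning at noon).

Equivalently 29 April 1979 (Gregorian).
JDN 2400001 is 17 November 1858 CE (Gregorian), MJD 0; the target day is +43992 days from there, so JDN = 2443993.

2443993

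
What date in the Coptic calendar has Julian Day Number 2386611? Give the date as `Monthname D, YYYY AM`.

The Gregorian equivalent of JDN 2386611 is 21 March 1822.
In the Coptic calendar that day is Paremhat 13, 1538 AM.

Paremhat 13, 1538 AM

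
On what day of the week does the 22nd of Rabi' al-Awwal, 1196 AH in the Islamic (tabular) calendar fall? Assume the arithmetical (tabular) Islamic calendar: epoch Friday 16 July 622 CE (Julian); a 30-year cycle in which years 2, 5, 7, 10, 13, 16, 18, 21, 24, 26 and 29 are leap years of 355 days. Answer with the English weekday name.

Thursday

This is JDN 2371988 (7 March 1782 Gregorian).
JDN 2371988 mod 7 = 3, and JDN 0 was a Monday, so this is a Thursday.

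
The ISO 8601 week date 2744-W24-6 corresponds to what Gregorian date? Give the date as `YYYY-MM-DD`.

2744-06-17

ISO week 1 of 2744 is the week containing the first Thursday of 2744.
Week 24, day 6 (Saturday) lands on 2744-06-17.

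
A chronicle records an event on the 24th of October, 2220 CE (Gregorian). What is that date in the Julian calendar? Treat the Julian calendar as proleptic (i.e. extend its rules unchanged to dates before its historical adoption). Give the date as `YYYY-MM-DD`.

The Julian–Gregorian offset here is 15 days (Julian trailing).
24 October 2220 Gregorian − 15 days → 9 October 2220 Julian.

2220-10-09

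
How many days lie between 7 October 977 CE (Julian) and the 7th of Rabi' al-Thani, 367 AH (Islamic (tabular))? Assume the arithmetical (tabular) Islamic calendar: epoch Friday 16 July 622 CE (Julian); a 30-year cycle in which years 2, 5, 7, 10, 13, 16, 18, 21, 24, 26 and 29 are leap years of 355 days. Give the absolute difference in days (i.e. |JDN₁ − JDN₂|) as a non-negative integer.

First date → JDN 2078187; second date → JDN 2078233.
The interval is |2078187 − 2078233| = 46 days.

46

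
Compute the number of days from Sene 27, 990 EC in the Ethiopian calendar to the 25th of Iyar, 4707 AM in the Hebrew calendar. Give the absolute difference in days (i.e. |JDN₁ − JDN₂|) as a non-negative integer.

JDN of the first date = 2085749.
JDN of the second date = 2067087.
|2067087 − 2085749| = 18662.

18662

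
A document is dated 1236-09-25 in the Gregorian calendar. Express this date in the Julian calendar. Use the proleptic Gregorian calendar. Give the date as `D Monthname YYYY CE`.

18 September 1236 CE

At this point the Julian calendar is 7 days behind the Gregorian.
25 September 1236 Gregorian − 7 days → 18 September 1236 Julian.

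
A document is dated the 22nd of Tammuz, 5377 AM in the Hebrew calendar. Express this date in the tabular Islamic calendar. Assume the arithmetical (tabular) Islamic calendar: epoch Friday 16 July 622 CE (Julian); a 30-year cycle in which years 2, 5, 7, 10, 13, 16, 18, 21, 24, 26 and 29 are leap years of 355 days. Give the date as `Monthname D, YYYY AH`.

Rajab 21, 1026 AH

The source date corresponds to 25 July 1617 in the Gregorian calendar (JDN 2311863).
That day falls on 21 Rajab 1026 AH in the tabular Islamic calendar.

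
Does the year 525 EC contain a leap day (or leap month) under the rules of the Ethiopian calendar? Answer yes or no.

525 mod 4 = 1; in the Ethiopian calendar a year is leap when year mod 4 = 3, so it is a common year.

no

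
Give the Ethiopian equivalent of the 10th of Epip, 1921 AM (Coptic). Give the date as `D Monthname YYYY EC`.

10 Hamle 2197 EC

Both dates share Julian Day Number 2526619; in the Ethiopian calendar that is 10 Hamle 2197 EC.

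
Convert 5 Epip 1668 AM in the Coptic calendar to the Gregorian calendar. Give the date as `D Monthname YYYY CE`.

Julian Day Number of the source date = 2434206.
Converting JDN 2434206 to the Gregorian calendar gives 12 July 1952 CE.

12 July 1952 CE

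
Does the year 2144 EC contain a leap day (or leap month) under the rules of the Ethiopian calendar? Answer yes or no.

no

2144 mod 4 = 0; in the Ethiopian calendar a year is leap when year mod 4 = 3, so it is a common year.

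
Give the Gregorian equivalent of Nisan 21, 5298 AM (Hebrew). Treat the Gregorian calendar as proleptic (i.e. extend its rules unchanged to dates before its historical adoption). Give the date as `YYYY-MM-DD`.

Both dates share Julian Day Number 2282893; in the Gregorian calendar that is 1 April 1538 CE.

1538-04-01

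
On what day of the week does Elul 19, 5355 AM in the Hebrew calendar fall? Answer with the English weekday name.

Thursday

In the Gregorian calendar this is 24 August 1595 (JDN 2303857).
Since JDN mod 7 = 3 (0 = Monday), the day is Thursday.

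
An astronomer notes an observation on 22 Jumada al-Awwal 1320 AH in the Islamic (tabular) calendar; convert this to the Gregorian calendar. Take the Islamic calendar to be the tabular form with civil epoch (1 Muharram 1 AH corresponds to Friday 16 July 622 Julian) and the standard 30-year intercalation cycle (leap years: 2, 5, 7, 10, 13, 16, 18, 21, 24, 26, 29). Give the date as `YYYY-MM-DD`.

1902-08-27

Both dates share Julian Day Number 2415989; in the Gregorian calendar that is 27 August 1902 CE.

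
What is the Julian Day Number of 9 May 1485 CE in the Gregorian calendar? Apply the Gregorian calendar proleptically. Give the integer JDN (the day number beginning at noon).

JDN 2299161 is 15 October 1582 CE (Gregorian); the target day is −35587 days from there, so JDN = 2263574.

2263574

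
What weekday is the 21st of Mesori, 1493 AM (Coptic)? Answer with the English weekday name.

In the Gregorian calendar this is 25 August 1777 (JDN 2370333).
Since JDN mod 7 = 0 (0 = Monday), the day is Monday.

Monday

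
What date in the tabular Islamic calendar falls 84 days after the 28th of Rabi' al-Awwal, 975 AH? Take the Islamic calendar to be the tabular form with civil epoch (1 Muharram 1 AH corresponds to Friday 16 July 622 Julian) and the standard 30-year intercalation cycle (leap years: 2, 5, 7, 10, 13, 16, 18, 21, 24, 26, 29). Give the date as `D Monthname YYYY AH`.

23 Jumada al-Thani 975 AH

The starting date is JDN 2293679; 2293679 + 84 = 2293763.
JDN 2293763 corresponds to 23 Jumada al-Thani 975 AH.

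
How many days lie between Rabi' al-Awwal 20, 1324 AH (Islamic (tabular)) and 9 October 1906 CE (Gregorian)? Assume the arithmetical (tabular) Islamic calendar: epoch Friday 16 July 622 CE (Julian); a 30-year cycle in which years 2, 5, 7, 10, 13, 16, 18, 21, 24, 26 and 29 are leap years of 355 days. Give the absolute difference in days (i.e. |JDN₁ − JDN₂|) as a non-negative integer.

JDN of the first date = 2417345.
JDN of the second date = 2417493.
|2417493 − 2417345| = 148.

148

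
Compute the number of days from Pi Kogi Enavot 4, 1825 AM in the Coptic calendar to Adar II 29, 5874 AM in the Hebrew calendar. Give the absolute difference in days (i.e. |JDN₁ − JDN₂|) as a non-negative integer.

First date → JDN 2491609; second date → JDN 2493278.
The interval is |2491609 − 2493278| = 1669 days.

1669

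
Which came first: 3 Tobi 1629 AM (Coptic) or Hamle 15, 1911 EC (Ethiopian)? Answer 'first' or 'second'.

Converting both to JDN: 2419779 vs 2422162; the smaller is the first.

first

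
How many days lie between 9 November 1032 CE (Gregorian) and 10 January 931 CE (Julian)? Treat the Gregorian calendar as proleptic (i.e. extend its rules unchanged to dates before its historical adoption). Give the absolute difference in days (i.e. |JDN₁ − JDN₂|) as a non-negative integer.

37188

JDN of the first date = 2098303.
JDN of the second date = 2061115.
|2061115 − 2098303| = 37188.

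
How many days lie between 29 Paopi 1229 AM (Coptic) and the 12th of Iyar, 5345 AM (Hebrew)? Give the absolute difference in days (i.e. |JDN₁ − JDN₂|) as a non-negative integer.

26485

First date → JDN 2273615; second date → JDN 2300100.
The interval is |2273615 − 2300100| = 26485 days.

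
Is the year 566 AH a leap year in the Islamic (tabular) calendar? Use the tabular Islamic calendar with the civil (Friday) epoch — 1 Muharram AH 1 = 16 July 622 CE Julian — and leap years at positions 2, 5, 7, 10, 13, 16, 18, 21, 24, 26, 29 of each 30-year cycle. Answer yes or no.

Year 566 AH is year 26 of its 30-year cycle; leap positions are 2, 5, 7, 10, 13, 16, 18, 21, 24, 26, 29, so it is a leap year (355 days).

yes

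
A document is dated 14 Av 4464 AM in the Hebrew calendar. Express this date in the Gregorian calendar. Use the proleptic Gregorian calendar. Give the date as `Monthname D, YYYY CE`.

July 24, 704 CE

Julian Day Number of the source date = 1978395.
Converting JDN 1978395 to the Gregorian calendar gives 24 July 704 CE.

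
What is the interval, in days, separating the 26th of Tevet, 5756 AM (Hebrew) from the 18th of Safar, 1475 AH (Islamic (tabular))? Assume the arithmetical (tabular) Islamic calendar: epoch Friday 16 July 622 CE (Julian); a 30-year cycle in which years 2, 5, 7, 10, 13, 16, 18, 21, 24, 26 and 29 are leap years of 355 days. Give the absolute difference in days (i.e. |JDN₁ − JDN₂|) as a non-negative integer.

20722

First date → JDN 2450101; second date → JDN 2470823.
The interval is |2450101 − 2470823| = 20722 days.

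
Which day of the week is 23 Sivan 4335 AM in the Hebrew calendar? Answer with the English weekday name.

Monday

Equivalently 19 June 575 Gregorian, JDN 1931244.
1931244 ≡ 0 (mod 7); counting from Monday = 0 gives Monday.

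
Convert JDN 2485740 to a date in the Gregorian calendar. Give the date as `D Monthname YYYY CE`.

15 August 2093 CE

JDN 2451545 is 1 Jan 2000; 2485740 is +34195 days from there.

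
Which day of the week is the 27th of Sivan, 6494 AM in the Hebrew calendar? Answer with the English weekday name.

Equivalently 20 June 2734 Gregorian, JDN 2719803.
2719803 ≡ 2 (mod 7); counting from Monday = 0 gives Wednesday.

Wednesday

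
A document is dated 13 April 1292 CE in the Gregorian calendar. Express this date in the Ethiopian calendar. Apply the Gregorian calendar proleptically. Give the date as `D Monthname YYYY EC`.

11 Miyazya 1284 EC

Julian Day Number of the source date = 2193057.
Converting JDN 2193057 to the Ethiopian calendar gives 11 Miyazya 1284 EC.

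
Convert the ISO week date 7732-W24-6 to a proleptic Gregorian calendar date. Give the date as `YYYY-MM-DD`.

ISO week 1 of 7732 is the week containing the first Thursday of 7732.
Week 24, day 6 (Saturday) lands on 7732-06-14.

7732-06-14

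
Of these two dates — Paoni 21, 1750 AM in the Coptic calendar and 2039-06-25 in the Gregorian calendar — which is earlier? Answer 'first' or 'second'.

first

Converting both to JDN: 2464142 vs 2465965; the smaller is the first.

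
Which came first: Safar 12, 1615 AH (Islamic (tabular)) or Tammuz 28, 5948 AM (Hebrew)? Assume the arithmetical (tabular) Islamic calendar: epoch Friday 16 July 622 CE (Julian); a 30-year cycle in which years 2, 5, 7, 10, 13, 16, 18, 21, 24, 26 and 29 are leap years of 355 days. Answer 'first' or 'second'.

second

First date → JDN 2520429; second date → JDN 2520415.
JDN 2520415 < JDN 2520429, so the second date is earlier.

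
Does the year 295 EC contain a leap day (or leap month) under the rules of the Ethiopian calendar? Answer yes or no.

295 mod 4 = 3; in the Ethiopian calendar a year is leap when year mod 4 = 3, so it is a leap year.

yes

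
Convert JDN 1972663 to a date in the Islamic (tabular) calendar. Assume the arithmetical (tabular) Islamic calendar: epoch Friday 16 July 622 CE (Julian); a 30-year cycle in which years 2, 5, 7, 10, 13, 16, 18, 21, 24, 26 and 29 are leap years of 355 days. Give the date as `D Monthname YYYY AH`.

9 Jumada al-Awwal 69 AH

JDN 1972663 is 12 November 688 in the proleptic Gregorian calendar.
In the tabular Islamic calendar that day is 9 Jumada al-Awwal 69 AH.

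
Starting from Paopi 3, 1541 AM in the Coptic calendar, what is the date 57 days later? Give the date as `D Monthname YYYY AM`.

JDN of Paopi 3, 1541 AM = 2387547.
2387547 + 57 = 2387604.
JDN 2387604 in the Coptic calendar is 30 Hathor 1541 AM.

30 Hathor 1541 AM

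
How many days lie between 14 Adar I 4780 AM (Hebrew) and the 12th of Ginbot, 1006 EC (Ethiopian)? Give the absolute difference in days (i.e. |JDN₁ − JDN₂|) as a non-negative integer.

2107

JDN of the first date = 2093655.
JDN of the second date = 2091548.
|2091548 − 2093655| = 2107.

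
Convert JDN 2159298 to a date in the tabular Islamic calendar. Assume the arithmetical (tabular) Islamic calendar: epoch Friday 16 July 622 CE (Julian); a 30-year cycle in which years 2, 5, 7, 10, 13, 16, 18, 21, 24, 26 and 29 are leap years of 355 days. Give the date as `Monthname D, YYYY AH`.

JDN 2159298 is 9 November 1199 in the proleptic Gregorian calendar.
In the tabular Islamic calendar that day is Muharram 11, 596 AH.

Muharram 11, 596 AH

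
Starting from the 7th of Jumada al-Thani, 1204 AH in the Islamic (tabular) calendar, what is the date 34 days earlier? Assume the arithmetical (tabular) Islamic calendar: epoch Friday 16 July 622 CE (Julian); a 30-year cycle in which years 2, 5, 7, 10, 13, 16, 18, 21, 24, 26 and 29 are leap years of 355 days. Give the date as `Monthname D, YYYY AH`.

JDN of the 7th of Jumada al-Thani, 1204 AH = 2374897.
2374897 − 34 = 2374863.
JDN 2374863 in the tabular Islamic calendar is Jumada al-Awwal 3, 1204 AH.

Jumada al-Awwal 3, 1204 AH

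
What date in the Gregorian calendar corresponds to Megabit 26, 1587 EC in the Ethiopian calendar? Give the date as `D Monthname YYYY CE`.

Both dates share Julian Day Number 2303712; in the Gregorian calendar that is 1 April 1595 CE.

1 April 1595 CE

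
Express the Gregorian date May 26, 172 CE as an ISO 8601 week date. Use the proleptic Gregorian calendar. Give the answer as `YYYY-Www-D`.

The weekday is Tuesday (ISO weekday 2).
That Tuesday belongs to ISO week 22 of ISO year 172.

0172-W22-2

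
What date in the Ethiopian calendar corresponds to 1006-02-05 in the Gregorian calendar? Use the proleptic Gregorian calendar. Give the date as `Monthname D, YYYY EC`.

Julian Day Number of the source date = 2088529.
Converting JDN 2088529 to the Ethiopian calendar gives 5 Yekatit 998 EC.

Yekatit 5, 998 EC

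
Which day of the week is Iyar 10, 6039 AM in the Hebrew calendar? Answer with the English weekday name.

This is JDN 2553560 (23 April 2279 Gregorian).
JDN 2553560 mod 7 = 2, and JDN 0 was a Monday, so this is a Wednesday.

Wednesday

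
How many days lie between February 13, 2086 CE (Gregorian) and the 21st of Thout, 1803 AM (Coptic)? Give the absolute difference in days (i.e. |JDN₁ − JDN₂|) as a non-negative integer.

230

First date → JDN 2483000; second date → JDN 2483230.
The interval is |2483000 − 2483230| = 230 days.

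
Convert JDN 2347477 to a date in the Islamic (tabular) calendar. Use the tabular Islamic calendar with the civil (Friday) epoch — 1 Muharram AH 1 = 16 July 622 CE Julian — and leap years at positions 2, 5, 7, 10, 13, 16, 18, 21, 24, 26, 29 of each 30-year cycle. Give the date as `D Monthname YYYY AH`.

21 Muharram 1127 AH

The Gregorian equivalent of JDN 2347477 is 27 January 1715.
In the tabular Islamic calendar that day is 21 Muharram 1127 AH.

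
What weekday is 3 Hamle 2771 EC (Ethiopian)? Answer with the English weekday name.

In the Gregorian calendar this is 16 July 2779 (JDN 2736265).
JDN 2736265 mod 7 = 0, and JDN 0 was a Monday, so this is a Monday.

Monday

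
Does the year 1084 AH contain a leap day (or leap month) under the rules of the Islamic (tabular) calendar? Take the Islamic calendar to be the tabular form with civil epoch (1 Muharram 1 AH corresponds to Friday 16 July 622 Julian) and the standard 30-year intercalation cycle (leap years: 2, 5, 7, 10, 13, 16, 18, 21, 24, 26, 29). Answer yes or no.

Year 1084 AH is year 4 of its 30-year cycle; leap positions are 2, 5, 7, 10, 13, 16, 18, 21, 24, 26, 29, so it is a common year (354 days).

no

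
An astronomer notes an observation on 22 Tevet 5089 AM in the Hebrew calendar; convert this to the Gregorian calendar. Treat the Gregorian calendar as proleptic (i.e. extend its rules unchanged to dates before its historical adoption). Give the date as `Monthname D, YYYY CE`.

Both dates share Julian Day Number 2206469; in the Gregorian calendar that is 2 January 1329 CE.

January 2, 1329 CE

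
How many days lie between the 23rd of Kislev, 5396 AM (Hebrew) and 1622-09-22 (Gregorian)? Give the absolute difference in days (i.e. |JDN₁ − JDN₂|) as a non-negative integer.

JDN of the first date = 2318568.
JDN of the second date = 2313748.
|2313748 − 2318568| = 4820.

4820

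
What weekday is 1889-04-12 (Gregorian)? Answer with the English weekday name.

Friday

Since JDN mod 7 = 4 (0 = Monday), the day is Friday.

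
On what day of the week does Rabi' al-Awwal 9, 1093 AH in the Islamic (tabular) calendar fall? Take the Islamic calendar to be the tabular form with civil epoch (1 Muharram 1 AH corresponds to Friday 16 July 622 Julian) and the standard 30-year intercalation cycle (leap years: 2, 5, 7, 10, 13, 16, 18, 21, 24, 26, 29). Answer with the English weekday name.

Equivalently 18 March 1682 Gregorian, JDN 2335475.
Since JDN mod 7 = 2 (0 = Monday), the day is Wednesday.

Wednesday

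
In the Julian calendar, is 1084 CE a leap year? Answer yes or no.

yes

1084 mod 4 = 0, so it is a leap year in the Julian calendar.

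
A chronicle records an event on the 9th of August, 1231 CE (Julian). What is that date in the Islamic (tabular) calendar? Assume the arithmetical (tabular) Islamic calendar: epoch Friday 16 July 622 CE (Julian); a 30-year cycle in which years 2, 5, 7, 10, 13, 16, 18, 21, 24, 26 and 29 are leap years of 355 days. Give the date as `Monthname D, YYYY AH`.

Both dates share Julian Day Number 2170901; in the tabular Islamic calendar that is 8 Shawwal 628 AH.

Shawwal 8, 628 AH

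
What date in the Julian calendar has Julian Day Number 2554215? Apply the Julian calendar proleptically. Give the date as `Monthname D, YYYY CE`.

January 22, 2281 CE

JDN 2554215 is 6 February 2281 in the Gregorian calendar.
In the Julian calendar that day is January 22, 2281 CE.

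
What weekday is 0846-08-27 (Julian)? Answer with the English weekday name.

Equivalently 31 August 846 Gregorian, JDN 2030298.
Since JDN mod 7 = 4 (0 = Monday), the day is Friday.

Friday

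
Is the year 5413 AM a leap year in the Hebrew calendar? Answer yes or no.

Hebrew year 5413 is year 17 of its 19-year Metonic cycle; leap years are at positions 3, 6, 8, 11, 14, 17, 19, so it is a leap year (13 months).

yes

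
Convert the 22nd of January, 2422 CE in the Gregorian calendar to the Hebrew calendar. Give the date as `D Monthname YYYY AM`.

28 Tevet 6182 AM

Julian Day Number of the source date = 2605699.
Converting JDN 2605699 to the Hebrew calendar gives 28 Tevet 6182 AM.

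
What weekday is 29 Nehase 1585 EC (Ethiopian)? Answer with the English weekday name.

Equivalently 1 September 1593 Gregorian, JDN 2303135.
Since JDN mod 7 = 2 (0 = Monday), the day is Wednesday.

Wednesday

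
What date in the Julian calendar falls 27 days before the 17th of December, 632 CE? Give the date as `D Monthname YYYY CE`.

Counting 27 days back from JDN 1952247 reaches JDN 1952220, which is 20 November 632 CE.

20 November 632 CE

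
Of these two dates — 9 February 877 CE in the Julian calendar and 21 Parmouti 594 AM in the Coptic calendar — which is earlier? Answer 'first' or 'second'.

first

The two dates have Julian Day Numbers 2041422 and 2041853 respectively.
Since 2041422 < 2041853, the first date comes first.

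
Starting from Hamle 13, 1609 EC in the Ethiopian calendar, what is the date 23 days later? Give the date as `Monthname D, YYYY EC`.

The starting date is JDN 2311855; 2311855 + 23 = 2311878.
JDN 2311878 corresponds to Nehase 6, 1609 EC.

Nehase 6, 1609 EC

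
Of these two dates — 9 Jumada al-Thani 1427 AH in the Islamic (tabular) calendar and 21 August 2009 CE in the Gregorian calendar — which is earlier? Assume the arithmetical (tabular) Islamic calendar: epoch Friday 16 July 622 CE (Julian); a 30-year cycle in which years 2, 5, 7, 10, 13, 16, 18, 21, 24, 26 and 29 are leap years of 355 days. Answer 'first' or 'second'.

first

First date → JDN 2453923; second date → JDN 2455065.
JDN 2453923 < JDN 2455065, so the first date is earlier.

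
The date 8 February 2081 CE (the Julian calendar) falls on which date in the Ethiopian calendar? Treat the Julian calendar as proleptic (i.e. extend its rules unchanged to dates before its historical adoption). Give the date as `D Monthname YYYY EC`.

14 Yekatit 2073 EC

The source date corresponds to 21 February 2081 in the Gregorian calendar (JDN 2481182).
That day falls on 14 Yekatit 2073 EC in the Ethiopian calendar.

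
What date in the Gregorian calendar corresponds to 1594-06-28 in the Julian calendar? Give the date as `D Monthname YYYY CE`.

8 July 1594 CE

At this point the Julian calendar is 10 days behind the Gregorian.
28 June 1594 Julian + 10 days → 8 July 1594 Gregorian.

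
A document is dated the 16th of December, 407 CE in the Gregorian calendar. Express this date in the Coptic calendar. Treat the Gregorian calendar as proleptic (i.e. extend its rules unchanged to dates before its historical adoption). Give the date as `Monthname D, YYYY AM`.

Koiak 18, 124 AM

Both dates share Julian Day Number 1870063; in the Coptic calendar that is 18 Koiak 124 AM.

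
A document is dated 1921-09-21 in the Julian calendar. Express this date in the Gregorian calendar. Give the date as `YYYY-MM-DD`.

1921-10-04

At this point the Julian calendar is 13 days behind the Gregorian.
21 September 1921 Julian + 13 days → 4 October 1921 Gregorian.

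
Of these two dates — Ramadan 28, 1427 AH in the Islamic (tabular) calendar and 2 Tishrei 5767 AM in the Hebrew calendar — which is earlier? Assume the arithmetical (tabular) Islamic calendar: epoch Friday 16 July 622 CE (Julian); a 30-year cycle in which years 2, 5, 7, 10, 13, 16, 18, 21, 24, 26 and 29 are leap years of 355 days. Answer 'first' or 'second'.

The two dates have Julian Day Numbers 2454030 and 2454003 respectively.
Since 2454003 < 2454030, the second date comes first.

second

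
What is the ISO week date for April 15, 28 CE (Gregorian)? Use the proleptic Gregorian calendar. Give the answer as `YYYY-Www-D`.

The weekday is Saturday (ISO weekday 6).
That Saturday belongs to ISO week 15 of ISO year 28.

0028-W15-6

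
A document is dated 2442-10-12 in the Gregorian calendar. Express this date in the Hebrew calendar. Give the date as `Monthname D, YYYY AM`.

Julian Day Number of the source date = 2613267.
Converting JDN 2613267 to the Hebrew calendar gives 7 Tishrei 6203 AM.

Tishrei 7, 6203 AM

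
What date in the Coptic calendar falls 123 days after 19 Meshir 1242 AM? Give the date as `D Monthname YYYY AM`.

22 Paoni 1242 AM

Counting 123 days forward from JDN 2278473 reaches JDN 2278596, which is 22 Paoni 1242 AM.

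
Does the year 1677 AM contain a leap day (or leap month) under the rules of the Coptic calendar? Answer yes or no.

1677 mod 4 = 1; in the Coptic calendar a year is leap when year mod 4 = 3, so it is a common year.

no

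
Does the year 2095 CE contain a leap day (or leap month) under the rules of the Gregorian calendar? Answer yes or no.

2095 is not divisible by 4, so it is a common year.

no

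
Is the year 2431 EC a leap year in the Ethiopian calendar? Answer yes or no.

2431 mod 4 = 3; in the Ethiopian calendar a year is leap when year mod 4 = 3, so it is a leap year.

yes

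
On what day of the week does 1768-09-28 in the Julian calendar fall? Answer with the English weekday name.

This is JDN 2367091 (9 October 1768 Gregorian).
2367091 ≡ 6 (mod 7); counting from Monday = 0 gives Sunday.

Sunday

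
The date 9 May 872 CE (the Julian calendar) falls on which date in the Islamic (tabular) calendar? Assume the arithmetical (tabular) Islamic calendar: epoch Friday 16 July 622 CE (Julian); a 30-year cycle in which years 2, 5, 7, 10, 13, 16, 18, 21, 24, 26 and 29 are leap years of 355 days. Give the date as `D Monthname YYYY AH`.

26 Jumada al-Thani 258 AH

Julian Day Number of the source date = 2039685.
Converting JDN 2039685 to the tabular Islamic calendar gives 26 Jumada al-Thani 258 AH.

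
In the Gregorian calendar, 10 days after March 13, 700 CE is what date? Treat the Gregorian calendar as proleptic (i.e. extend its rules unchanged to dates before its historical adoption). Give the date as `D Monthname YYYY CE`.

JDN of March 13, 700 CE = 1976801.
1976801 + 10 = 1976811.
JDN 1976811 in the Gregorian calendar is 23 March 700 CE.

23 March 700 CE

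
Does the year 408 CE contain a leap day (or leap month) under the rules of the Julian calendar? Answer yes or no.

yes

408 mod 4 = 0, so it is a leap year in the Julian calendar.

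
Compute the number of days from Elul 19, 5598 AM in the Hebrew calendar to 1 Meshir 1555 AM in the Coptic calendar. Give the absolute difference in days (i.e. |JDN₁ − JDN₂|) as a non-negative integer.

151

First date → JDN 2392627; second date → JDN 2392778.
The interval is |2392627 − 2392778| = 151 days.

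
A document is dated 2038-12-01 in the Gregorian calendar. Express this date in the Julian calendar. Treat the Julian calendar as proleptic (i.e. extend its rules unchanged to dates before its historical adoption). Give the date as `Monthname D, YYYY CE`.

At this point the Julian calendar is 13 days behind the Gregorian.
1 December 2038 Gregorian − 13 days → 18 November 2038 Julian.

November 18, 2038 CE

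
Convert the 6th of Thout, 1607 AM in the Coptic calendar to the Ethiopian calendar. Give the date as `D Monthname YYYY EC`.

The source date corresponds to 15 September 1890 in the Gregorian calendar (JDN 2411626).
That day falls on 6 Meskerem 1883 EC in the Ethiopian calendar.

6 Meskerem 1883 EC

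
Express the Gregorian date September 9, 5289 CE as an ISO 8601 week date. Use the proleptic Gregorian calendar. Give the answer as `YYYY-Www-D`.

The weekday is Friday (ISO weekday 5).
That Friday belongs to ISO week 36 of ISO year 5289.

5289-W36-5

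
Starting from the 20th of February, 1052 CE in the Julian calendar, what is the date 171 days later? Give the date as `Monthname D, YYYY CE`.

Counting 171 days forward from JDN 2105351 reaches JDN 2105522, which is August 9, 1052 CE.

August 9, 1052 CE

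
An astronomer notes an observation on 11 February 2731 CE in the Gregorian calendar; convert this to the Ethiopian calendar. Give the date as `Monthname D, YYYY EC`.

Tir 28, 2723 EC

Julian Day Number of the source date = 2718578.
Converting JDN 2718578 to the Ethiopian calendar gives 28 Tir 2723 EC.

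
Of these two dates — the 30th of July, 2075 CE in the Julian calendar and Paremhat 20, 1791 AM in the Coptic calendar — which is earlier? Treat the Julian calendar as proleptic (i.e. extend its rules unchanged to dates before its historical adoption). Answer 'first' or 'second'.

second

Converting both to JDN: 2479162 vs 2479026; the smaller is the second.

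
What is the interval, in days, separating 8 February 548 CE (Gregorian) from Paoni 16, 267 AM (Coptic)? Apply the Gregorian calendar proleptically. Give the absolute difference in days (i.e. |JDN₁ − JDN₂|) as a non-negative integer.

1220

JDN of the first date = 1921251.
JDN of the second date = 1922471.
|1922471 − 1921251| = 1220.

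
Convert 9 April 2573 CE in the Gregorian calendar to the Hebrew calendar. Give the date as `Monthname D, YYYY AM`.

Nisan 6, 6333 AM

Julian Day Number of the source date = 2660928.
Converting JDN 2660928 to the Hebrew calendar gives 6 Nisan 6333 AM.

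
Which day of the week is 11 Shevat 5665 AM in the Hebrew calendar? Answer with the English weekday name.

Equivalently 17 January 1905 Gregorian, JDN 2416863.
Since JDN mod 7 = 1 (0 = Monday), the day is Tuesday.

Tuesday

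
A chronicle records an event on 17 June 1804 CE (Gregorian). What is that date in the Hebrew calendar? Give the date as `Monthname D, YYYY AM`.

Both dates share Julian Day Number 2380125; in the Hebrew calendar that is 8 Tammuz 5564 AM.

Tammuz 8, 5564 AM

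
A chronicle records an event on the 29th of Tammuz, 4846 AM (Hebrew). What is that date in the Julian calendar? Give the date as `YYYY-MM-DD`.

1086-07-14

Julian Day Number of the source date = 2117914.
Converting JDN 2117914 to the Julian calendar gives 14 July 1086 CE.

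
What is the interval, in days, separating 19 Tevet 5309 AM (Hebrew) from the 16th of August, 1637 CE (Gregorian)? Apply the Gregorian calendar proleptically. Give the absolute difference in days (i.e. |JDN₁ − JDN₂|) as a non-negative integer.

32371

JDN of the first date = 2286819.
JDN of the second date = 2319190.
|2319190 − 2286819| = 32371.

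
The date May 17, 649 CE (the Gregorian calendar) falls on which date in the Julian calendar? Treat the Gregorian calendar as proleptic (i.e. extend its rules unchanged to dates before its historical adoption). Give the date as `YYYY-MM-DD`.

The Julian–Gregorian offset here is 3 days (Julian trailing).
17 May 649 Gregorian − 3 days → 14 May 649 Julian.

0649-05-14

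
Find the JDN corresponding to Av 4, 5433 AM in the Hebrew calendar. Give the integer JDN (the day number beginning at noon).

2332309

In the Gregorian calendar the same day is 17 July 1673.
JDN 2299161 is 15 October 1582 CE (Gregorian); the target day is +33148 days from there, so JDN = 2332309.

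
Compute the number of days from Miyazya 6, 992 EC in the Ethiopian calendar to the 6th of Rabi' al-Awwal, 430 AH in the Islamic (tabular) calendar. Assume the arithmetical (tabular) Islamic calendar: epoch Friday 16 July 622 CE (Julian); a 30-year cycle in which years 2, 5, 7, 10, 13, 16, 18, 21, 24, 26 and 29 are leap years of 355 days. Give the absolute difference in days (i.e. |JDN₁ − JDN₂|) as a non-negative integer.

14128

JDN of the first date = 2086399.
JDN of the second date = 2100527.
|2100527 − 2086399| = 14128.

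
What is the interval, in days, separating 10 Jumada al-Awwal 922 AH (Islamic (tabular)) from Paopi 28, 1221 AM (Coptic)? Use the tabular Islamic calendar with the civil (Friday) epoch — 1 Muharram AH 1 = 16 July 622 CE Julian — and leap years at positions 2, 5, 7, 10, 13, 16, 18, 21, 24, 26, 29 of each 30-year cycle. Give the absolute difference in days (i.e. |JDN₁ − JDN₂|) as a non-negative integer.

First date → JDN 2274939; second date → JDN 2270692.
The interval is |2274939 − 2270692| = 4247 days.

4247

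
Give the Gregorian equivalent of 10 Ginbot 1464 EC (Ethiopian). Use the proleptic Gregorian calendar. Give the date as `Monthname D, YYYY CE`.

Both dates share Julian Day Number 2258831; in the Gregorian calendar that is 14 May 1472 CE.

May 14, 1472 CE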